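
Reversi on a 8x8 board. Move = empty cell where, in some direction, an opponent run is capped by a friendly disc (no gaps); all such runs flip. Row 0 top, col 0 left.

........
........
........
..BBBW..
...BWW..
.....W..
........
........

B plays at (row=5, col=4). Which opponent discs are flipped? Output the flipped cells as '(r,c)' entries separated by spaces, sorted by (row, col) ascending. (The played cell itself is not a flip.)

Answer: (4,4)

Derivation:
Dir NW: first cell 'B' (not opp) -> no flip
Dir N: opp run (4,4) capped by B -> flip
Dir NE: opp run (4,5), next='.' -> no flip
Dir W: first cell '.' (not opp) -> no flip
Dir E: opp run (5,5), next='.' -> no flip
Dir SW: first cell '.' (not opp) -> no flip
Dir S: first cell '.' (not opp) -> no flip
Dir SE: first cell '.' (not opp) -> no flip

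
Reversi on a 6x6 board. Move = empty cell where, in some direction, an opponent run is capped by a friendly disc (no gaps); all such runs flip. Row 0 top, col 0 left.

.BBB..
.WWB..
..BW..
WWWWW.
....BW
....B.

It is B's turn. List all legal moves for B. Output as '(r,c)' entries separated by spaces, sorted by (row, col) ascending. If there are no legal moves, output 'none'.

Answer: (0,0) (1,0) (2,0) (2,1) (2,4) (4,0) (4,2) (4,3)

Derivation:
(0,0): flips 1 -> legal
(1,0): flips 2 -> legal
(1,4): no bracket -> illegal
(2,0): flips 1 -> legal
(2,1): flips 2 -> legal
(2,4): flips 2 -> legal
(2,5): no bracket -> illegal
(3,5): no bracket -> illegal
(4,0): flips 1 -> legal
(4,1): no bracket -> illegal
(4,2): flips 1 -> legal
(4,3): flips 2 -> legal
(5,5): no bracket -> illegal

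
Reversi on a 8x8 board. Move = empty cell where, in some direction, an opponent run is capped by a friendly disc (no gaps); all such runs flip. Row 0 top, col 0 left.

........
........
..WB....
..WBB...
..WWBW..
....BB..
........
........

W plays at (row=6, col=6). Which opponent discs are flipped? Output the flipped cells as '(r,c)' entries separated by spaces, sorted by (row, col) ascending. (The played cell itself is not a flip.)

Answer: (3,3) (4,4) (5,5)

Derivation:
Dir NW: opp run (5,5) (4,4) (3,3) capped by W -> flip
Dir N: first cell '.' (not opp) -> no flip
Dir NE: first cell '.' (not opp) -> no flip
Dir W: first cell '.' (not opp) -> no flip
Dir E: first cell '.' (not opp) -> no flip
Dir SW: first cell '.' (not opp) -> no flip
Dir S: first cell '.' (not opp) -> no flip
Dir SE: first cell '.' (not opp) -> no flip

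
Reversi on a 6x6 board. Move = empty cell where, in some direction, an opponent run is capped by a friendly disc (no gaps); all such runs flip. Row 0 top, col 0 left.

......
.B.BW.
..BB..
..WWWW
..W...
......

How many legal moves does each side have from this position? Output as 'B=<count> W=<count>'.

Answer: B=7 W=3

Derivation:
-- B to move --
(0,3): no bracket -> illegal
(0,4): no bracket -> illegal
(0,5): flips 1 -> legal
(1,5): flips 1 -> legal
(2,1): no bracket -> illegal
(2,4): no bracket -> illegal
(2,5): no bracket -> illegal
(3,1): no bracket -> illegal
(4,1): flips 1 -> legal
(4,3): flips 1 -> legal
(4,4): flips 1 -> legal
(4,5): flips 1 -> legal
(5,1): no bracket -> illegal
(5,2): flips 2 -> legal
(5,3): no bracket -> illegal
B mobility = 7
-- W to move --
(0,0): flips 2 -> legal
(0,1): no bracket -> illegal
(0,2): no bracket -> illegal
(0,3): flips 2 -> legal
(0,4): no bracket -> illegal
(1,0): no bracket -> illegal
(1,2): flips 3 -> legal
(2,0): no bracket -> illegal
(2,1): no bracket -> illegal
(2,4): no bracket -> illegal
(3,1): no bracket -> illegal
W mobility = 3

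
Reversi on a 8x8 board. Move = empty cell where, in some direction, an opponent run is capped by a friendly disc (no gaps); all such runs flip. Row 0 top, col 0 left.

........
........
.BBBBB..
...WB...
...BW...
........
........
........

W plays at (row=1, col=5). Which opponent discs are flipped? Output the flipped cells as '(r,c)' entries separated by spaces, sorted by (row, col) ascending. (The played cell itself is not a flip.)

Answer: (2,4)

Derivation:
Dir NW: first cell '.' (not opp) -> no flip
Dir N: first cell '.' (not opp) -> no flip
Dir NE: first cell '.' (not opp) -> no flip
Dir W: first cell '.' (not opp) -> no flip
Dir E: first cell '.' (not opp) -> no flip
Dir SW: opp run (2,4) capped by W -> flip
Dir S: opp run (2,5), next='.' -> no flip
Dir SE: first cell '.' (not opp) -> no flip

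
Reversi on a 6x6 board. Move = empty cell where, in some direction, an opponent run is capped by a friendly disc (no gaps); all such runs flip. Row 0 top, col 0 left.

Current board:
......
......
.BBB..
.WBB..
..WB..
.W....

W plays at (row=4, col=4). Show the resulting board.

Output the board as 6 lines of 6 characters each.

Place W at (4,4); scan 8 dirs for brackets.
Dir NW: opp run (3,3) (2,2), next='.' -> no flip
Dir N: first cell '.' (not opp) -> no flip
Dir NE: first cell '.' (not opp) -> no flip
Dir W: opp run (4,3) capped by W -> flip
Dir E: first cell '.' (not opp) -> no flip
Dir SW: first cell '.' (not opp) -> no flip
Dir S: first cell '.' (not opp) -> no flip
Dir SE: first cell '.' (not opp) -> no flip
All flips: (4,3)

Answer: ......
......
.BBB..
.WBB..
..WWW.
.W....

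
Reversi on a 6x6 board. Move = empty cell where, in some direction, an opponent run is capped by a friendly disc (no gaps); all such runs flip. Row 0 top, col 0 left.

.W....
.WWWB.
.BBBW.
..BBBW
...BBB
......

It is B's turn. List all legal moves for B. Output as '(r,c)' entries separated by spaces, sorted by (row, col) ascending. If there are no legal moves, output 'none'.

(0,0): flips 1 -> legal
(0,2): flips 1 -> legal
(0,3): flips 2 -> legal
(0,4): flips 1 -> legal
(1,0): flips 3 -> legal
(1,5): flips 1 -> legal
(2,0): no bracket -> illegal
(2,5): flips 2 -> legal

Answer: (0,0) (0,2) (0,3) (0,4) (1,0) (1,5) (2,5)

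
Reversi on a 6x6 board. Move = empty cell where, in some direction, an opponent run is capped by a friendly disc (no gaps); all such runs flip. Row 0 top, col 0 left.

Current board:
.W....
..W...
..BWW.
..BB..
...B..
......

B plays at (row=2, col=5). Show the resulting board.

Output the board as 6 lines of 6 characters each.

Place B at (2,5); scan 8 dirs for brackets.
Dir NW: first cell '.' (not opp) -> no flip
Dir N: first cell '.' (not opp) -> no flip
Dir NE: edge -> no flip
Dir W: opp run (2,4) (2,3) capped by B -> flip
Dir E: edge -> no flip
Dir SW: first cell '.' (not opp) -> no flip
Dir S: first cell '.' (not opp) -> no flip
Dir SE: edge -> no flip
All flips: (2,3) (2,4)

Answer: .W....
..W...
..BBBB
..BB..
...B..
......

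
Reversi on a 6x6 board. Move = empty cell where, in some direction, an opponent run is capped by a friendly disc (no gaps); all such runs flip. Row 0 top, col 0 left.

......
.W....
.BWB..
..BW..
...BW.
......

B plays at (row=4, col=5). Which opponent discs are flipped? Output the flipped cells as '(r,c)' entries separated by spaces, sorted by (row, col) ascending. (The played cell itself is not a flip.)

Answer: (4,4)

Derivation:
Dir NW: first cell '.' (not opp) -> no flip
Dir N: first cell '.' (not opp) -> no flip
Dir NE: edge -> no flip
Dir W: opp run (4,4) capped by B -> flip
Dir E: edge -> no flip
Dir SW: first cell '.' (not opp) -> no flip
Dir S: first cell '.' (not opp) -> no flip
Dir SE: edge -> no flip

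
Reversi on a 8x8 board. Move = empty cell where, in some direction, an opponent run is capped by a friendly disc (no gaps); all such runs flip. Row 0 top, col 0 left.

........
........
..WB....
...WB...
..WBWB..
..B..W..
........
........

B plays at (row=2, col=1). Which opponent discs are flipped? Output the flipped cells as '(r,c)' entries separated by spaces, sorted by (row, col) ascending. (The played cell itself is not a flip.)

Answer: (2,2)

Derivation:
Dir NW: first cell '.' (not opp) -> no flip
Dir N: first cell '.' (not opp) -> no flip
Dir NE: first cell '.' (not opp) -> no flip
Dir W: first cell '.' (not opp) -> no flip
Dir E: opp run (2,2) capped by B -> flip
Dir SW: first cell '.' (not opp) -> no flip
Dir S: first cell '.' (not opp) -> no flip
Dir SE: first cell '.' (not opp) -> no flip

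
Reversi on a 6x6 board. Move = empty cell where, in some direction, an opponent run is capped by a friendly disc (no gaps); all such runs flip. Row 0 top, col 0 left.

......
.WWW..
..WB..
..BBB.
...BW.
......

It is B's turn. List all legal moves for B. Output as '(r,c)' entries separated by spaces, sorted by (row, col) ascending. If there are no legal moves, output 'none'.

(0,0): flips 2 -> legal
(0,1): flips 1 -> legal
(0,2): flips 2 -> legal
(0,3): flips 1 -> legal
(0,4): no bracket -> illegal
(1,0): no bracket -> illegal
(1,4): no bracket -> illegal
(2,0): no bracket -> illegal
(2,1): flips 1 -> legal
(2,4): no bracket -> illegal
(3,1): no bracket -> illegal
(3,5): no bracket -> illegal
(4,5): flips 1 -> legal
(5,3): no bracket -> illegal
(5,4): flips 1 -> legal
(5,5): flips 1 -> legal

Answer: (0,0) (0,1) (0,2) (0,3) (2,1) (4,5) (5,4) (5,5)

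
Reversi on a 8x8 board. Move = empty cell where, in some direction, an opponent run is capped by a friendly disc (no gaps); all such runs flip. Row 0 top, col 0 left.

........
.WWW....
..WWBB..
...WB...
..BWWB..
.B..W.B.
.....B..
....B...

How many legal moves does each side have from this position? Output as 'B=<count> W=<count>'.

-- B to move --
(0,0): no bracket -> illegal
(0,1): flips 2 -> legal
(0,2): flips 1 -> legal
(0,3): no bracket -> illegal
(0,4): no bracket -> illegal
(1,0): no bracket -> illegal
(1,4): no bracket -> illegal
(2,0): no bracket -> illegal
(2,1): flips 2 -> legal
(3,1): no bracket -> illegal
(3,2): flips 3 -> legal
(3,5): no bracket -> illegal
(5,2): flips 1 -> legal
(5,3): no bracket -> illegal
(5,5): no bracket -> illegal
(6,3): flips 1 -> legal
(6,4): flips 2 -> legal
B mobility = 7
-- W to move --
(1,4): flips 2 -> legal
(1,5): flips 1 -> legal
(1,6): flips 2 -> legal
(2,6): flips 2 -> legal
(3,1): no bracket -> illegal
(3,2): no bracket -> illegal
(3,5): flips 2 -> legal
(3,6): flips 1 -> legal
(4,0): no bracket -> illegal
(4,1): flips 1 -> legal
(4,6): flips 1 -> legal
(4,7): no bracket -> illegal
(5,0): no bracket -> illegal
(5,2): no bracket -> illegal
(5,3): no bracket -> illegal
(5,5): no bracket -> illegal
(5,7): no bracket -> illegal
(6,0): flips 2 -> legal
(6,1): no bracket -> illegal
(6,2): no bracket -> illegal
(6,3): no bracket -> illegal
(6,4): no bracket -> illegal
(6,6): no bracket -> illegal
(6,7): flips 3 -> legal
(7,3): no bracket -> illegal
(7,5): no bracket -> illegal
(7,6): flips 1 -> legal
W mobility = 11

Answer: B=7 W=11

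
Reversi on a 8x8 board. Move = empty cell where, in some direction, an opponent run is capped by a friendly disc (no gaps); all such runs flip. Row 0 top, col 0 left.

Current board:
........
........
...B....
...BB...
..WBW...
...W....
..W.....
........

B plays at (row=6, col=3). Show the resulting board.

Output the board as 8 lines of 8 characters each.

Answer: ........
........
...B....
...BB...
..WBW...
...B....
..WB....
........

Derivation:
Place B at (6,3); scan 8 dirs for brackets.
Dir NW: first cell '.' (not opp) -> no flip
Dir N: opp run (5,3) capped by B -> flip
Dir NE: first cell '.' (not opp) -> no flip
Dir W: opp run (6,2), next='.' -> no flip
Dir E: first cell '.' (not opp) -> no flip
Dir SW: first cell '.' (not opp) -> no flip
Dir S: first cell '.' (not opp) -> no flip
Dir SE: first cell '.' (not opp) -> no flip
All flips: (5,3)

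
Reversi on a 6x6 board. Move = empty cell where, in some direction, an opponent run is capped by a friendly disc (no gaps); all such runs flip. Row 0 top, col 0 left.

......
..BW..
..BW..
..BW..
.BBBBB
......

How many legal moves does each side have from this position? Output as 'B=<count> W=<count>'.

-- B to move --
(0,2): no bracket -> illegal
(0,3): flips 3 -> legal
(0,4): flips 1 -> legal
(1,4): flips 2 -> legal
(2,4): flips 2 -> legal
(3,4): flips 2 -> legal
B mobility = 5
-- W to move --
(0,1): flips 1 -> legal
(0,2): no bracket -> illegal
(0,3): no bracket -> illegal
(1,1): flips 2 -> legal
(2,1): flips 1 -> legal
(3,0): no bracket -> illegal
(3,1): flips 2 -> legal
(3,4): no bracket -> illegal
(3,5): no bracket -> illegal
(4,0): no bracket -> illegal
(5,0): flips 2 -> legal
(5,1): flips 1 -> legal
(5,2): no bracket -> illegal
(5,3): flips 1 -> legal
(5,4): no bracket -> illegal
(5,5): flips 1 -> legal
W mobility = 8

Answer: B=5 W=8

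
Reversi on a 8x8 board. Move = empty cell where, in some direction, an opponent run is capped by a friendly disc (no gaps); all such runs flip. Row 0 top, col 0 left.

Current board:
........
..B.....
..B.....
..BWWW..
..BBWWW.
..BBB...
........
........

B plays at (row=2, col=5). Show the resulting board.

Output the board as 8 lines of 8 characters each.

Answer: ........
..B.....
..B..B..
..BWBW..
..BBWWW.
..BBB...
........
........

Derivation:
Place B at (2,5); scan 8 dirs for brackets.
Dir NW: first cell '.' (not opp) -> no flip
Dir N: first cell '.' (not opp) -> no flip
Dir NE: first cell '.' (not opp) -> no flip
Dir W: first cell '.' (not opp) -> no flip
Dir E: first cell '.' (not opp) -> no flip
Dir SW: opp run (3,4) capped by B -> flip
Dir S: opp run (3,5) (4,5), next='.' -> no flip
Dir SE: first cell '.' (not opp) -> no flip
All flips: (3,4)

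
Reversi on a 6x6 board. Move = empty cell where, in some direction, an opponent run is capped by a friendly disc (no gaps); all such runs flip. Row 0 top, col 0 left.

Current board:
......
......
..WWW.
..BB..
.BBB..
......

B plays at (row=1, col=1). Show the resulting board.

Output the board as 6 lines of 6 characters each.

Answer: ......
.B....
..BWW.
..BB..
.BBB..
......

Derivation:
Place B at (1,1); scan 8 dirs for brackets.
Dir NW: first cell '.' (not opp) -> no flip
Dir N: first cell '.' (not opp) -> no flip
Dir NE: first cell '.' (not opp) -> no flip
Dir W: first cell '.' (not opp) -> no flip
Dir E: first cell '.' (not opp) -> no flip
Dir SW: first cell '.' (not opp) -> no flip
Dir S: first cell '.' (not opp) -> no flip
Dir SE: opp run (2,2) capped by B -> flip
All flips: (2,2)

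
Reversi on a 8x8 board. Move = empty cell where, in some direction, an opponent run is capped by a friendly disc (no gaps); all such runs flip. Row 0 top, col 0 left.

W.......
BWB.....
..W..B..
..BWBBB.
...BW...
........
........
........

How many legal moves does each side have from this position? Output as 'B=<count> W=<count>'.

-- B to move --
(0,1): no bracket -> illegal
(0,2): no bracket -> illegal
(1,3): no bracket -> illegal
(2,0): no bracket -> illegal
(2,1): no bracket -> illegal
(2,3): flips 1 -> legal
(2,4): no bracket -> illegal
(3,1): no bracket -> illegal
(4,2): no bracket -> illegal
(4,5): flips 1 -> legal
(5,3): flips 1 -> legal
(5,4): flips 1 -> legal
(5,5): no bracket -> illegal
B mobility = 4
-- W to move --
(0,1): no bracket -> illegal
(0,2): flips 1 -> legal
(0,3): no bracket -> illegal
(1,3): flips 1 -> legal
(1,4): no bracket -> illegal
(1,5): no bracket -> illegal
(1,6): no bracket -> illegal
(2,0): flips 1 -> legal
(2,1): no bracket -> illegal
(2,3): no bracket -> illegal
(2,4): flips 1 -> legal
(2,6): flips 1 -> legal
(2,7): no bracket -> illegal
(3,1): flips 1 -> legal
(3,7): flips 3 -> legal
(4,1): no bracket -> illegal
(4,2): flips 2 -> legal
(4,5): no bracket -> illegal
(4,6): no bracket -> illegal
(4,7): no bracket -> illegal
(5,2): no bracket -> illegal
(5,3): flips 1 -> legal
(5,4): no bracket -> illegal
W mobility = 9

Answer: B=4 W=9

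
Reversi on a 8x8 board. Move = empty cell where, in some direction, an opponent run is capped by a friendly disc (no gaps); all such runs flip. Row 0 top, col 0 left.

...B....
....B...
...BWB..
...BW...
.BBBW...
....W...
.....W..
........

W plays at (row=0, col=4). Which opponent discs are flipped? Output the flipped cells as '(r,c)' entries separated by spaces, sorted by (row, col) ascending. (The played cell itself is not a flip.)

Answer: (1,4)

Derivation:
Dir NW: edge -> no flip
Dir N: edge -> no flip
Dir NE: edge -> no flip
Dir W: opp run (0,3), next='.' -> no flip
Dir E: first cell '.' (not opp) -> no flip
Dir SW: first cell '.' (not opp) -> no flip
Dir S: opp run (1,4) capped by W -> flip
Dir SE: first cell '.' (not opp) -> no flip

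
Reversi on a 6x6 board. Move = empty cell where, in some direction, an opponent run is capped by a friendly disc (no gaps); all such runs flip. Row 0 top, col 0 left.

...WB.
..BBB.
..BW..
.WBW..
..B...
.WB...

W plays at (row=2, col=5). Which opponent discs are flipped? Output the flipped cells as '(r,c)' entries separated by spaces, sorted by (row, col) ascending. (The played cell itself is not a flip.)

Dir NW: opp run (1,4) capped by W -> flip
Dir N: first cell '.' (not opp) -> no flip
Dir NE: edge -> no flip
Dir W: first cell '.' (not opp) -> no flip
Dir E: edge -> no flip
Dir SW: first cell '.' (not opp) -> no flip
Dir S: first cell '.' (not opp) -> no flip
Dir SE: edge -> no flip

Answer: (1,4)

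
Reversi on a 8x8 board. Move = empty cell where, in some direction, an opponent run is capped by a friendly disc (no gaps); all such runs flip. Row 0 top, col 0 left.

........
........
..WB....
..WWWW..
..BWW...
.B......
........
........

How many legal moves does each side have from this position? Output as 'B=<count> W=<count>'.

-- B to move --
(1,1): no bracket -> illegal
(1,2): flips 2 -> legal
(1,3): no bracket -> illegal
(2,1): flips 1 -> legal
(2,4): flips 1 -> legal
(2,5): no bracket -> illegal
(2,6): no bracket -> illegal
(3,1): no bracket -> illegal
(3,6): no bracket -> illegal
(4,1): flips 1 -> legal
(4,5): flips 3 -> legal
(4,6): no bracket -> illegal
(5,2): no bracket -> illegal
(5,3): flips 2 -> legal
(5,4): no bracket -> illegal
(5,5): no bracket -> illegal
B mobility = 6
-- W to move --
(1,2): flips 1 -> legal
(1,3): flips 1 -> legal
(1,4): flips 1 -> legal
(2,4): flips 1 -> legal
(3,1): no bracket -> illegal
(4,0): no bracket -> illegal
(4,1): flips 1 -> legal
(5,0): no bracket -> illegal
(5,2): flips 1 -> legal
(5,3): no bracket -> illegal
(6,0): flips 2 -> legal
(6,1): no bracket -> illegal
(6,2): no bracket -> illegal
W mobility = 7

Answer: B=6 W=7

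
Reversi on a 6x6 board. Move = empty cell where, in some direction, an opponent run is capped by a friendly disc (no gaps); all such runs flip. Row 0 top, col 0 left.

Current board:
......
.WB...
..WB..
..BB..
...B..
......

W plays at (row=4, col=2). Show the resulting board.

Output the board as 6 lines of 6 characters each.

Place W at (4,2); scan 8 dirs for brackets.
Dir NW: first cell '.' (not opp) -> no flip
Dir N: opp run (3,2) capped by W -> flip
Dir NE: opp run (3,3), next='.' -> no flip
Dir W: first cell '.' (not opp) -> no flip
Dir E: opp run (4,3), next='.' -> no flip
Dir SW: first cell '.' (not opp) -> no flip
Dir S: first cell '.' (not opp) -> no flip
Dir SE: first cell '.' (not opp) -> no flip
All flips: (3,2)

Answer: ......
.WB...
..WB..
..WB..
..WB..
......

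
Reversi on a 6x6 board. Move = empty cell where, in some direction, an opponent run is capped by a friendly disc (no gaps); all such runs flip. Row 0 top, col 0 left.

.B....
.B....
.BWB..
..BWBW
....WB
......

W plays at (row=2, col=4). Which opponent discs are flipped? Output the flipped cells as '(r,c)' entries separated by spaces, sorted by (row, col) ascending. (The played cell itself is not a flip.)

Dir NW: first cell '.' (not opp) -> no flip
Dir N: first cell '.' (not opp) -> no flip
Dir NE: first cell '.' (not opp) -> no flip
Dir W: opp run (2,3) capped by W -> flip
Dir E: first cell '.' (not opp) -> no flip
Dir SW: first cell 'W' (not opp) -> no flip
Dir S: opp run (3,4) capped by W -> flip
Dir SE: first cell 'W' (not opp) -> no flip

Answer: (2,3) (3,4)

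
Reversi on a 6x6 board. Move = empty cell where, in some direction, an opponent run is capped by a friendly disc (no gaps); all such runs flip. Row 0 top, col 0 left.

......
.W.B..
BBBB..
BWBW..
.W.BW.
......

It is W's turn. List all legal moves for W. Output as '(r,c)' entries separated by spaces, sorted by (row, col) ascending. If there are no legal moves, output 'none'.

Answer: (0,3) (0,4) (1,4) (4,2) (5,3)

Derivation:
(0,2): no bracket -> illegal
(0,3): flips 2 -> legal
(0,4): flips 2 -> legal
(1,0): no bracket -> illegal
(1,2): no bracket -> illegal
(1,4): flips 2 -> legal
(2,4): no bracket -> illegal
(3,4): no bracket -> illegal
(4,0): no bracket -> illegal
(4,2): flips 1 -> legal
(5,2): no bracket -> illegal
(5,3): flips 1 -> legal
(5,4): no bracket -> illegal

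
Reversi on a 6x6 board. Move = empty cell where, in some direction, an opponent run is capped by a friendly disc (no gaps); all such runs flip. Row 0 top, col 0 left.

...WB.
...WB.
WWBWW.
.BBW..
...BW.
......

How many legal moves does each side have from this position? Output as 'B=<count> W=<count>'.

Answer: B=8 W=10

Derivation:
-- B to move --
(0,2): flips 1 -> legal
(1,0): flips 1 -> legal
(1,1): flips 1 -> legal
(1,2): flips 1 -> legal
(1,5): no bracket -> illegal
(2,5): flips 2 -> legal
(3,0): no bracket -> illegal
(3,4): flips 2 -> legal
(3,5): no bracket -> illegal
(4,2): no bracket -> illegal
(4,5): flips 1 -> legal
(5,3): no bracket -> illegal
(5,4): no bracket -> illegal
(5,5): flips 2 -> legal
B mobility = 8
-- W to move --
(0,5): flips 2 -> legal
(1,1): flips 1 -> legal
(1,2): no bracket -> illegal
(1,5): flips 1 -> legal
(2,5): flips 1 -> legal
(3,0): flips 2 -> legal
(3,4): no bracket -> illegal
(4,0): flips 2 -> legal
(4,1): flips 2 -> legal
(4,2): flips 2 -> legal
(5,2): no bracket -> illegal
(5,3): flips 1 -> legal
(5,4): flips 2 -> legal
W mobility = 10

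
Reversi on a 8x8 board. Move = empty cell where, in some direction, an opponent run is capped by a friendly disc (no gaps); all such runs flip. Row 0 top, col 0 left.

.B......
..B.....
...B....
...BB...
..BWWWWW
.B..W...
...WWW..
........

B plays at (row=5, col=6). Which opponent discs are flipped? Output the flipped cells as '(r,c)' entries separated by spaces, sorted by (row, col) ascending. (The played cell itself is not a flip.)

Dir NW: opp run (4,5) capped by B -> flip
Dir N: opp run (4,6), next='.' -> no flip
Dir NE: opp run (4,7), next=edge -> no flip
Dir W: first cell '.' (not opp) -> no flip
Dir E: first cell '.' (not opp) -> no flip
Dir SW: opp run (6,5), next='.' -> no flip
Dir S: first cell '.' (not opp) -> no flip
Dir SE: first cell '.' (not opp) -> no flip

Answer: (4,5)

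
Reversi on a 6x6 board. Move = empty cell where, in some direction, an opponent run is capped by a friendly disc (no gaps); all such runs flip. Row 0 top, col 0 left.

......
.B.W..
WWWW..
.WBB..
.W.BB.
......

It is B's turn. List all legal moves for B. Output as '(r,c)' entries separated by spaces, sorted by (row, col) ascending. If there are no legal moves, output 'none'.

Answer: (0,3) (1,0) (1,2) (1,4) (3,0) (5,0) (5,1)

Derivation:
(0,2): no bracket -> illegal
(0,3): flips 2 -> legal
(0,4): no bracket -> illegal
(1,0): flips 1 -> legal
(1,2): flips 1 -> legal
(1,4): flips 1 -> legal
(2,4): no bracket -> illegal
(3,0): flips 1 -> legal
(3,4): no bracket -> illegal
(4,0): no bracket -> illegal
(4,2): no bracket -> illegal
(5,0): flips 1 -> legal
(5,1): flips 3 -> legal
(5,2): no bracket -> illegal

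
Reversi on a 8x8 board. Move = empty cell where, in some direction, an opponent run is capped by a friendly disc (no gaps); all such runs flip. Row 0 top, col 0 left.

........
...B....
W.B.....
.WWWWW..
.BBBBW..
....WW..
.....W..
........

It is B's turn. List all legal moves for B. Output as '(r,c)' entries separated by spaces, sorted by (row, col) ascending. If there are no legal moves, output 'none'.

(1,0): no bracket -> illegal
(1,1): no bracket -> illegal
(2,1): flips 2 -> legal
(2,3): flips 2 -> legal
(2,4): flips 2 -> legal
(2,5): flips 1 -> legal
(2,6): flips 1 -> legal
(3,0): no bracket -> illegal
(3,6): no bracket -> illegal
(4,0): flips 1 -> legal
(4,6): flips 1 -> legal
(5,3): no bracket -> illegal
(5,6): no bracket -> illegal
(6,3): no bracket -> illegal
(6,4): flips 1 -> legal
(6,6): flips 1 -> legal
(7,4): no bracket -> illegal
(7,5): no bracket -> illegal
(7,6): flips 2 -> legal

Answer: (2,1) (2,3) (2,4) (2,5) (2,6) (4,0) (4,6) (6,4) (6,6) (7,6)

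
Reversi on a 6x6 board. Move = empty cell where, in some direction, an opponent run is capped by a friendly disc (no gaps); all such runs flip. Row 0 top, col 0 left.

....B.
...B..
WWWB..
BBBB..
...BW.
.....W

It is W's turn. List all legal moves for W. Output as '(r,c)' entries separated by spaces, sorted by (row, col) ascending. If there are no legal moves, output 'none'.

(0,2): no bracket -> illegal
(0,3): no bracket -> illegal
(0,5): no bracket -> illegal
(1,2): no bracket -> illegal
(1,4): no bracket -> illegal
(1,5): no bracket -> illegal
(2,4): flips 1 -> legal
(3,4): no bracket -> illegal
(4,0): flips 2 -> legal
(4,1): flips 1 -> legal
(4,2): flips 3 -> legal
(5,2): no bracket -> illegal
(5,3): no bracket -> illegal
(5,4): flips 2 -> legal

Answer: (2,4) (4,0) (4,1) (4,2) (5,4)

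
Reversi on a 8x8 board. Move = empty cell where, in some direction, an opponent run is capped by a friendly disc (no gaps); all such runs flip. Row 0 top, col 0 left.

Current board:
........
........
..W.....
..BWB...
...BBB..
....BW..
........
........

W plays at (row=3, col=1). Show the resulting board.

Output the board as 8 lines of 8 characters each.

Place W at (3,1); scan 8 dirs for brackets.
Dir NW: first cell '.' (not opp) -> no flip
Dir N: first cell '.' (not opp) -> no flip
Dir NE: first cell 'W' (not opp) -> no flip
Dir W: first cell '.' (not opp) -> no flip
Dir E: opp run (3,2) capped by W -> flip
Dir SW: first cell '.' (not opp) -> no flip
Dir S: first cell '.' (not opp) -> no flip
Dir SE: first cell '.' (not opp) -> no flip
All flips: (3,2)

Answer: ........
........
..W.....
.WWWB...
...BBB..
....BW..
........
........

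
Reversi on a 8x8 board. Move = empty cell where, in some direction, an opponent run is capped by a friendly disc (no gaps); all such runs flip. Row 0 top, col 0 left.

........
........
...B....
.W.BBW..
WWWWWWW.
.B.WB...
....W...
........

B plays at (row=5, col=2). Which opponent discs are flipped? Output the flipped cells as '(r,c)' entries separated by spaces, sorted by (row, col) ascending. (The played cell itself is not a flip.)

Answer: (4,3) (5,3)

Derivation:
Dir NW: opp run (4,1), next='.' -> no flip
Dir N: opp run (4,2), next='.' -> no flip
Dir NE: opp run (4,3) capped by B -> flip
Dir W: first cell 'B' (not opp) -> no flip
Dir E: opp run (5,3) capped by B -> flip
Dir SW: first cell '.' (not opp) -> no flip
Dir S: first cell '.' (not opp) -> no flip
Dir SE: first cell '.' (not opp) -> no flip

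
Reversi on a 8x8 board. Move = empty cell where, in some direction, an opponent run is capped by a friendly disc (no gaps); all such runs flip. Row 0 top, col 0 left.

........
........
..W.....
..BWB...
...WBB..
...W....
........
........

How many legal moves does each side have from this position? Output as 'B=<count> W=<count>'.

Answer: B=6 W=7

Derivation:
-- B to move --
(1,1): flips 2 -> legal
(1,2): flips 1 -> legal
(1,3): no bracket -> illegal
(2,1): no bracket -> illegal
(2,3): no bracket -> illegal
(2,4): no bracket -> illegal
(3,1): no bracket -> illegal
(4,2): flips 1 -> legal
(5,2): flips 1 -> legal
(5,4): flips 1 -> legal
(6,2): flips 1 -> legal
(6,3): no bracket -> illegal
(6,4): no bracket -> illegal
B mobility = 6
-- W to move --
(2,1): flips 1 -> legal
(2,3): no bracket -> illegal
(2,4): no bracket -> illegal
(2,5): flips 1 -> legal
(3,1): flips 1 -> legal
(3,5): flips 2 -> legal
(3,6): no bracket -> illegal
(4,1): no bracket -> illegal
(4,2): flips 1 -> legal
(4,6): flips 2 -> legal
(5,4): no bracket -> illegal
(5,5): flips 1 -> legal
(5,6): no bracket -> illegal
W mobility = 7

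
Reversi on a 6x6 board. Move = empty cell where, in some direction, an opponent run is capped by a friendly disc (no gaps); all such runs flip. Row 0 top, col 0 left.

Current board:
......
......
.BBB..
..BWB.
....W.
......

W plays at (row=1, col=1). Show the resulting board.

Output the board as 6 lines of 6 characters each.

Place W at (1,1); scan 8 dirs for brackets.
Dir NW: first cell '.' (not opp) -> no flip
Dir N: first cell '.' (not opp) -> no flip
Dir NE: first cell '.' (not opp) -> no flip
Dir W: first cell '.' (not opp) -> no flip
Dir E: first cell '.' (not opp) -> no flip
Dir SW: first cell '.' (not opp) -> no flip
Dir S: opp run (2,1), next='.' -> no flip
Dir SE: opp run (2,2) capped by W -> flip
All flips: (2,2)

Answer: ......
.W....
.BWB..
..BWB.
....W.
......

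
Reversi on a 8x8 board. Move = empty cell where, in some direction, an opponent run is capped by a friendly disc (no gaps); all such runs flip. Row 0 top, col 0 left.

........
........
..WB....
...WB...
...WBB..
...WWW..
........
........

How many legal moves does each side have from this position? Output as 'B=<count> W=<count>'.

Answer: B=10 W=6

Derivation:
-- B to move --
(1,1): flips 2 -> legal
(1,2): no bracket -> illegal
(1,3): no bracket -> illegal
(2,1): flips 1 -> legal
(2,4): no bracket -> illegal
(3,1): no bracket -> illegal
(3,2): flips 1 -> legal
(4,2): flips 1 -> legal
(4,6): no bracket -> illegal
(5,2): flips 1 -> legal
(5,6): no bracket -> illegal
(6,2): flips 1 -> legal
(6,3): flips 4 -> legal
(6,4): flips 1 -> legal
(6,5): flips 1 -> legal
(6,6): flips 1 -> legal
B mobility = 10
-- W to move --
(1,2): no bracket -> illegal
(1,3): flips 1 -> legal
(1,4): no bracket -> illegal
(2,4): flips 3 -> legal
(2,5): flips 1 -> legal
(3,2): no bracket -> illegal
(3,5): flips 3 -> legal
(3,6): flips 1 -> legal
(4,6): flips 2 -> legal
(5,6): no bracket -> illegal
W mobility = 6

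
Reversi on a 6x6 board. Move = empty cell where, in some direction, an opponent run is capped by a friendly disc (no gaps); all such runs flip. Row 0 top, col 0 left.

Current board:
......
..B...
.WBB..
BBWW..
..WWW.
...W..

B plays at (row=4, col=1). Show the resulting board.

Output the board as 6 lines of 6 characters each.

Answer: ......
..B...
.WBB..
BBBW..
.BWWW.
...W..

Derivation:
Place B at (4,1); scan 8 dirs for brackets.
Dir NW: first cell 'B' (not opp) -> no flip
Dir N: first cell 'B' (not opp) -> no flip
Dir NE: opp run (3,2) capped by B -> flip
Dir W: first cell '.' (not opp) -> no flip
Dir E: opp run (4,2) (4,3) (4,4), next='.' -> no flip
Dir SW: first cell '.' (not opp) -> no flip
Dir S: first cell '.' (not opp) -> no flip
Dir SE: first cell '.' (not opp) -> no flip
All flips: (3,2)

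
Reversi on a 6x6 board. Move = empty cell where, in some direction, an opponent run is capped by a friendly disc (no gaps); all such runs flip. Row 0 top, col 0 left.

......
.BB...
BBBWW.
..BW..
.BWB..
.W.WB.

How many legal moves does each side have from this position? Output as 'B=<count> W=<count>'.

-- B to move --
(1,3): flips 2 -> legal
(1,4): flips 1 -> legal
(1,5): no bracket -> illegal
(2,5): flips 2 -> legal
(3,1): no bracket -> illegal
(3,4): flips 2 -> legal
(3,5): no bracket -> illegal
(4,0): no bracket -> illegal
(4,4): flips 1 -> legal
(5,0): no bracket -> illegal
(5,2): flips 2 -> legal
B mobility = 6
-- W to move --
(0,0): flips 2 -> legal
(0,1): flips 1 -> legal
(0,2): flips 3 -> legal
(0,3): no bracket -> illegal
(1,0): no bracket -> illegal
(1,3): no bracket -> illegal
(3,0): no bracket -> illegal
(3,1): flips 2 -> legal
(3,4): no bracket -> illegal
(4,0): flips 1 -> legal
(4,4): flips 1 -> legal
(4,5): no bracket -> illegal
(5,0): flips 2 -> legal
(5,2): no bracket -> illegal
(5,5): flips 1 -> legal
W mobility = 8

Answer: B=6 W=8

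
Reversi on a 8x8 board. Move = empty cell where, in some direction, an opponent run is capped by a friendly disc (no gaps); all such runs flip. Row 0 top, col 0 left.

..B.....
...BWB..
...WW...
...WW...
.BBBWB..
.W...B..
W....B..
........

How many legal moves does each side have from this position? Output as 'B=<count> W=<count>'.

Answer: B=5 W=11

Derivation:
-- B to move --
(0,3): no bracket -> illegal
(0,4): no bracket -> illegal
(0,5): no bracket -> illegal
(1,2): flips 2 -> legal
(2,2): flips 2 -> legal
(2,5): flips 1 -> legal
(3,2): no bracket -> illegal
(3,5): flips 1 -> legal
(4,0): no bracket -> illegal
(5,0): no bracket -> illegal
(5,2): no bracket -> illegal
(5,3): no bracket -> illegal
(5,4): no bracket -> illegal
(6,1): flips 1 -> legal
(6,2): no bracket -> illegal
(7,0): no bracket -> illegal
(7,1): no bracket -> illegal
B mobility = 5
-- W to move --
(0,1): no bracket -> illegal
(0,3): flips 1 -> legal
(0,4): no bracket -> illegal
(0,5): no bracket -> illegal
(0,6): flips 1 -> legal
(1,1): no bracket -> illegal
(1,2): flips 1 -> legal
(1,6): flips 1 -> legal
(2,2): no bracket -> illegal
(2,5): no bracket -> illegal
(2,6): no bracket -> illegal
(3,0): no bracket -> illegal
(3,1): flips 1 -> legal
(3,2): no bracket -> illegal
(3,5): no bracket -> illegal
(3,6): no bracket -> illegal
(4,0): flips 3 -> legal
(4,6): flips 1 -> legal
(5,0): no bracket -> illegal
(5,2): flips 1 -> legal
(5,3): flips 1 -> legal
(5,4): no bracket -> illegal
(5,6): flips 1 -> legal
(6,4): no bracket -> illegal
(6,6): flips 1 -> legal
(7,4): no bracket -> illegal
(7,5): no bracket -> illegal
(7,6): no bracket -> illegal
W mobility = 11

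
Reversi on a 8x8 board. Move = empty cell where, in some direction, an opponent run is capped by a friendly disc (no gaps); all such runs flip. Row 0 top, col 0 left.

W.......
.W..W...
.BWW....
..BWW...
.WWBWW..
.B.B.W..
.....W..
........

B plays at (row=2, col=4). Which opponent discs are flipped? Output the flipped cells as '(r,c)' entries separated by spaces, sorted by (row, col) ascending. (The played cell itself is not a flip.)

Dir NW: first cell '.' (not opp) -> no flip
Dir N: opp run (1,4), next='.' -> no flip
Dir NE: first cell '.' (not opp) -> no flip
Dir W: opp run (2,3) (2,2) capped by B -> flip
Dir E: first cell '.' (not opp) -> no flip
Dir SW: opp run (3,3) (4,2) capped by B -> flip
Dir S: opp run (3,4) (4,4), next='.' -> no flip
Dir SE: first cell '.' (not opp) -> no flip

Answer: (2,2) (2,3) (3,3) (4,2)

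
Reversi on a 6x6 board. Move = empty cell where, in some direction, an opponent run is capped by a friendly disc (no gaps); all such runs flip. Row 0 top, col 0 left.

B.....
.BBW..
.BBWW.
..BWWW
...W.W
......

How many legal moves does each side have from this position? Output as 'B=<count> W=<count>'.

Answer: B=5 W=5

Derivation:
-- B to move --
(0,2): no bracket -> illegal
(0,3): no bracket -> illegal
(0,4): flips 1 -> legal
(1,4): flips 2 -> legal
(1,5): no bracket -> illegal
(2,5): flips 2 -> legal
(4,2): no bracket -> illegal
(4,4): flips 1 -> legal
(5,2): no bracket -> illegal
(5,3): no bracket -> illegal
(5,4): flips 1 -> legal
(5,5): no bracket -> illegal
B mobility = 5
-- W to move --
(0,1): flips 1 -> legal
(0,2): no bracket -> illegal
(0,3): no bracket -> illegal
(1,0): flips 4 -> legal
(2,0): flips 2 -> legal
(3,0): no bracket -> illegal
(3,1): flips 2 -> legal
(4,1): flips 1 -> legal
(4,2): no bracket -> illegal
W mobility = 5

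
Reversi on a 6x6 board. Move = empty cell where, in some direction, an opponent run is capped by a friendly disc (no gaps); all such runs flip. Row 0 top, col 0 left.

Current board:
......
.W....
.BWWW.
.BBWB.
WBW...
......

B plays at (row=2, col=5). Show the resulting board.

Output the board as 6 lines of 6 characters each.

Place B at (2,5); scan 8 dirs for brackets.
Dir NW: first cell '.' (not opp) -> no flip
Dir N: first cell '.' (not opp) -> no flip
Dir NE: edge -> no flip
Dir W: opp run (2,4) (2,3) (2,2) capped by B -> flip
Dir E: edge -> no flip
Dir SW: first cell 'B' (not opp) -> no flip
Dir S: first cell '.' (not opp) -> no flip
Dir SE: edge -> no flip
All flips: (2,2) (2,3) (2,4)

Answer: ......
.W....
.BBBBB
.BBWB.
WBW...
......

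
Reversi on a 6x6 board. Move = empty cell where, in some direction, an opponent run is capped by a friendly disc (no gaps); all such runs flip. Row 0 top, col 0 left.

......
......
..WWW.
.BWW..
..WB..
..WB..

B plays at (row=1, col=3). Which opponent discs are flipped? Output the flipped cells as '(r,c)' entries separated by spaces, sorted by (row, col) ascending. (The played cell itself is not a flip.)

Answer: (2,2) (2,3) (3,3)

Derivation:
Dir NW: first cell '.' (not opp) -> no flip
Dir N: first cell '.' (not opp) -> no flip
Dir NE: first cell '.' (not opp) -> no flip
Dir W: first cell '.' (not opp) -> no flip
Dir E: first cell '.' (not opp) -> no flip
Dir SW: opp run (2,2) capped by B -> flip
Dir S: opp run (2,3) (3,3) capped by B -> flip
Dir SE: opp run (2,4), next='.' -> no flip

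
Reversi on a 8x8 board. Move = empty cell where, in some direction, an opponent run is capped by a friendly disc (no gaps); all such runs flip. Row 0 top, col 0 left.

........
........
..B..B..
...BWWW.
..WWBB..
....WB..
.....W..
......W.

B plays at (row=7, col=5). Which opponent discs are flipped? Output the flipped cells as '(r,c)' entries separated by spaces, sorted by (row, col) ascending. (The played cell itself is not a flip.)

Dir NW: first cell '.' (not opp) -> no flip
Dir N: opp run (6,5) capped by B -> flip
Dir NE: first cell '.' (not opp) -> no flip
Dir W: first cell '.' (not opp) -> no flip
Dir E: opp run (7,6), next='.' -> no flip
Dir SW: edge -> no flip
Dir S: edge -> no flip
Dir SE: edge -> no flip

Answer: (6,5)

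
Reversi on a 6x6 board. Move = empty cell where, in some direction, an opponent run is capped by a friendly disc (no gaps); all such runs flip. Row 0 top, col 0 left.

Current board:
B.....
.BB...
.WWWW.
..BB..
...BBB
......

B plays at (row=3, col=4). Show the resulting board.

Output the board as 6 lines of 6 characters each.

Place B at (3,4); scan 8 dirs for brackets.
Dir NW: opp run (2,3) capped by B -> flip
Dir N: opp run (2,4), next='.' -> no flip
Dir NE: first cell '.' (not opp) -> no flip
Dir W: first cell 'B' (not opp) -> no flip
Dir E: first cell '.' (not opp) -> no flip
Dir SW: first cell 'B' (not opp) -> no flip
Dir S: first cell 'B' (not opp) -> no flip
Dir SE: first cell 'B' (not opp) -> no flip
All flips: (2,3)

Answer: B.....
.BB...
.WWBW.
..BBB.
...BBB
......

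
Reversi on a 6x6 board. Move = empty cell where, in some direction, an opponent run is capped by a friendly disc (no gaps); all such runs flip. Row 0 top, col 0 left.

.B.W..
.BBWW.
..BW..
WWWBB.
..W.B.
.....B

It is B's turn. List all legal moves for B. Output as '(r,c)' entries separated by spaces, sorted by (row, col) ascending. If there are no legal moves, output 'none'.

Answer: (0,4) (1,5) (2,4) (4,0) (5,1) (5,2)

Derivation:
(0,2): no bracket -> illegal
(0,4): flips 1 -> legal
(0,5): no bracket -> illegal
(1,5): flips 2 -> legal
(2,0): no bracket -> illegal
(2,1): no bracket -> illegal
(2,4): flips 1 -> legal
(2,5): no bracket -> illegal
(4,0): flips 1 -> legal
(4,1): no bracket -> illegal
(4,3): no bracket -> illegal
(5,1): flips 1 -> legal
(5,2): flips 2 -> legal
(5,3): no bracket -> illegal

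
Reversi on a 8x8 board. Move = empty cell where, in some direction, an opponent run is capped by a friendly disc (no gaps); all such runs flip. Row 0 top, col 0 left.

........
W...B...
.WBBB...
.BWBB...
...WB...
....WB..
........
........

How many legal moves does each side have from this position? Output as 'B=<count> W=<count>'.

Answer: B=7 W=10

Derivation:
-- B to move --
(0,0): no bracket -> illegal
(0,1): no bracket -> illegal
(1,1): flips 1 -> legal
(1,2): no bracket -> illegal
(2,0): flips 1 -> legal
(3,0): no bracket -> illegal
(4,1): flips 1 -> legal
(4,2): flips 2 -> legal
(4,5): no bracket -> illegal
(5,2): flips 1 -> legal
(5,3): flips 2 -> legal
(6,3): no bracket -> illegal
(6,4): flips 1 -> legal
(6,5): no bracket -> illegal
B mobility = 7
-- W to move --
(0,3): no bracket -> illegal
(0,4): flips 4 -> legal
(0,5): flips 2 -> legal
(1,1): no bracket -> illegal
(1,2): flips 1 -> legal
(1,3): flips 2 -> legal
(1,5): no bracket -> illegal
(2,0): no bracket -> illegal
(2,5): flips 4 -> legal
(3,0): flips 1 -> legal
(3,5): flips 2 -> legal
(4,0): no bracket -> illegal
(4,1): flips 1 -> legal
(4,2): no bracket -> illegal
(4,5): flips 1 -> legal
(4,6): no bracket -> illegal
(5,3): no bracket -> illegal
(5,6): flips 1 -> legal
(6,4): no bracket -> illegal
(6,5): no bracket -> illegal
(6,6): no bracket -> illegal
W mobility = 10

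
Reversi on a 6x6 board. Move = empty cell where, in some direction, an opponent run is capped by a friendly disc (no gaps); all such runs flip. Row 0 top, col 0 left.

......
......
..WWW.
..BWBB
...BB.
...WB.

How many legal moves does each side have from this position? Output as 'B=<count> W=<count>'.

Answer: B=5 W=5

Derivation:
-- B to move --
(1,1): flips 2 -> legal
(1,2): flips 2 -> legal
(1,3): flips 3 -> legal
(1,4): flips 2 -> legal
(1,5): no bracket -> illegal
(2,1): no bracket -> illegal
(2,5): no bracket -> illegal
(3,1): no bracket -> illegal
(4,2): no bracket -> illegal
(5,2): flips 1 -> legal
B mobility = 5
-- W to move --
(2,1): no bracket -> illegal
(2,5): no bracket -> illegal
(3,1): flips 1 -> legal
(4,1): flips 1 -> legal
(4,2): flips 1 -> legal
(4,5): flips 1 -> legal
(5,2): no bracket -> illegal
(5,5): flips 2 -> legal
W mobility = 5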